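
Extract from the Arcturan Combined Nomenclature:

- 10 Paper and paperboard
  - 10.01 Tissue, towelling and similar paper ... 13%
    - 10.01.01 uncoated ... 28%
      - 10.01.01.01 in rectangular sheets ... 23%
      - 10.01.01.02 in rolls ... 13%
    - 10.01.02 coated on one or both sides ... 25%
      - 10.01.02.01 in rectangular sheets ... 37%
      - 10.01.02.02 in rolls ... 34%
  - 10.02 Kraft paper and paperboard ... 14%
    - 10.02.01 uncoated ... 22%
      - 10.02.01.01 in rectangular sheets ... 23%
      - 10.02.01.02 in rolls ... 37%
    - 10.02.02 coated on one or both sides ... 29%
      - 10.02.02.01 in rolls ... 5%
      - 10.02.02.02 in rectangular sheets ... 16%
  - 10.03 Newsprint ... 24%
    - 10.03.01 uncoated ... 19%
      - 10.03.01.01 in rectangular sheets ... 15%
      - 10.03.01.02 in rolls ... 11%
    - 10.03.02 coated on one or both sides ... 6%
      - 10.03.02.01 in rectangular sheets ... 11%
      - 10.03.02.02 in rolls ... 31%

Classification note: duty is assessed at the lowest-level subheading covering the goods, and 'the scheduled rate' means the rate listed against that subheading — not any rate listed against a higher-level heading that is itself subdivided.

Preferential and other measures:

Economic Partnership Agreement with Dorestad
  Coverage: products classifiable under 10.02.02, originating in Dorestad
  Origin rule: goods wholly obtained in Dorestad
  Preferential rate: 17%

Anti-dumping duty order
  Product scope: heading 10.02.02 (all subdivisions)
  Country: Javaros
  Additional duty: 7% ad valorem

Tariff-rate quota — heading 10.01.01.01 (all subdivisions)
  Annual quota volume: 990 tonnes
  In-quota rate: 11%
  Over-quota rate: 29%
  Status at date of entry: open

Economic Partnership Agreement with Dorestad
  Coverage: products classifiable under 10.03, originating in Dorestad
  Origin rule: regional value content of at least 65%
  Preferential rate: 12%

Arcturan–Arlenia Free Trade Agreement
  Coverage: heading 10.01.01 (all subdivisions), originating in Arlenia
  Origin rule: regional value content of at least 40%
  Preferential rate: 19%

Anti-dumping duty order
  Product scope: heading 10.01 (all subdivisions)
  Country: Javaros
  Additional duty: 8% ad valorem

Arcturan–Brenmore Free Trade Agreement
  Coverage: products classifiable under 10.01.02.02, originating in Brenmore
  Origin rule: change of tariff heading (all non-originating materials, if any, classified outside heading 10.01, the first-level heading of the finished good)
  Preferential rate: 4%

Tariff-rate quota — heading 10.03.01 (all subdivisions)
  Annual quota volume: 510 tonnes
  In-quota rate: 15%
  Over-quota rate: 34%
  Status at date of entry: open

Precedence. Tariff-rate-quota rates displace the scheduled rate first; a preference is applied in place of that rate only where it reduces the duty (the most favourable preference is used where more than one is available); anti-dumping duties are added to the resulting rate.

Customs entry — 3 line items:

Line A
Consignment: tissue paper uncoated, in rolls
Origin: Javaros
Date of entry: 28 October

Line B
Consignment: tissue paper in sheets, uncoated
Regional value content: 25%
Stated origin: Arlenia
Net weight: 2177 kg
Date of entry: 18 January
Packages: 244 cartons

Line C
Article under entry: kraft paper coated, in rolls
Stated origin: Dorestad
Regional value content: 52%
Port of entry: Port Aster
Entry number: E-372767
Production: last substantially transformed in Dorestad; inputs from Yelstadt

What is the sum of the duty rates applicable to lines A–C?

37%

Line A: tissue paper → 10.01; uncoated → 10.01.01; in rolls → 10.01.01.02. Scheduled 13%. anti-dumping (Javaros, 10.01): +8%; total 13% + 8% = 21%. → 21%.
Line B: tissue paper → 10.01; uncoated → 10.01.01; in sheets → 10.01.01.01. Scheduled 23%. quota on 10.01.01.01 open → in-quota 11%; Arlenia agreement on 10.01.01: RVC < 40%. → 11%.
Line C: kraft paper → 10.02; coated → 10.02.02; in rolls → 10.02.02.01. Scheduled 5%. Dorestad agreement on 10.02.02: not wholly obtained; Dorestad agreement on 10.03: 10.02.02.01 not covered. → 5%.
Sum: 21% + 11% + 5% = 37%.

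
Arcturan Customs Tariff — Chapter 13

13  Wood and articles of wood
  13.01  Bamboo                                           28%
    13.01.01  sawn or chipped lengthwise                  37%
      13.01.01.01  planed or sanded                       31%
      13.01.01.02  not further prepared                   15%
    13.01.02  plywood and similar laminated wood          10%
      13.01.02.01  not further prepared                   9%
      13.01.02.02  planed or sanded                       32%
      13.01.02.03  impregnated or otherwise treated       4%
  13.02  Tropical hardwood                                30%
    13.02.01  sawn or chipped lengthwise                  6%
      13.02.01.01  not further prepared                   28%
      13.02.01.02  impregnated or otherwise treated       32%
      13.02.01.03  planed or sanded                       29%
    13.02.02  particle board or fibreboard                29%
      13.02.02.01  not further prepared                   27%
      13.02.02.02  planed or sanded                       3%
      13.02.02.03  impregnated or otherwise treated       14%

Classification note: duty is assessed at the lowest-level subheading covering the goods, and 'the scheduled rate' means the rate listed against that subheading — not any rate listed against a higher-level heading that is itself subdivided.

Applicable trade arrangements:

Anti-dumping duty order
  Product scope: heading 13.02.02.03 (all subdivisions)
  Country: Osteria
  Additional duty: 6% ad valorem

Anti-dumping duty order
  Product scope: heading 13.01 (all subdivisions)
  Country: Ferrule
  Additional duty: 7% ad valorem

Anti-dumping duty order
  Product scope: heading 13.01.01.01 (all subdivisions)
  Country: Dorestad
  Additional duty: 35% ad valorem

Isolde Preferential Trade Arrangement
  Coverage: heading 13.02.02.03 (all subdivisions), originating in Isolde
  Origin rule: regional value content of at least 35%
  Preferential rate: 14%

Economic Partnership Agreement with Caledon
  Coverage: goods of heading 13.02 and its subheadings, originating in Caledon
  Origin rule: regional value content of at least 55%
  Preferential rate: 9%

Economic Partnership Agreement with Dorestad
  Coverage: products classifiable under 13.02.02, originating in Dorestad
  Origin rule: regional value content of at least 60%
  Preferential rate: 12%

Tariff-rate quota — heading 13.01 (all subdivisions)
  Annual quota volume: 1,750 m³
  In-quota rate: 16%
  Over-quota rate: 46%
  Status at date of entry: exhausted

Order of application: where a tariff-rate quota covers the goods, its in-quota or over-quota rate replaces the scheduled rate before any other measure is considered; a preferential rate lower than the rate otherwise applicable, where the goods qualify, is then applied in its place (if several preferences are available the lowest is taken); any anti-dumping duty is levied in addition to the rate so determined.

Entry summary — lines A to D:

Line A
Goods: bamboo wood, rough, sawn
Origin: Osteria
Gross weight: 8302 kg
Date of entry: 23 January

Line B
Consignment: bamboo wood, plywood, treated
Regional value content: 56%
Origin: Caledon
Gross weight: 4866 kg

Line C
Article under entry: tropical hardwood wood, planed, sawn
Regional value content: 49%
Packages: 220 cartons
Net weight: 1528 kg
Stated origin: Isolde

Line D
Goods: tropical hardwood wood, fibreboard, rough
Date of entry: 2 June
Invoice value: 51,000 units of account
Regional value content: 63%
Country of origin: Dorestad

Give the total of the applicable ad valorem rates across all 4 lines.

Line A: bamboo → 13.01; sawn → 13.01.01; rough → 13.01.01.02. Scheduled 15%. quota on 13.01 exhausted → over-quota 46%. → 46%.
Line B: bamboo → 13.01; plywood → 13.01.02; treated → 13.01.02.03. Scheduled 4%. quota on 13.01 exhausted → over-quota 46%; Caledon agreement on 13.02: 13.01.02.03 not covered. → 46%.
Line C: tropical hardwood → 13.02; sawn → 13.02.01; planed → 13.02.01.03. Scheduled 29%. Isolde agreement on 13.02.02.03: 13.02.01.03 not covered. → 29%.
Line D: tropical hardwood → 13.02; fibreboard → 13.02.02; rough → 13.02.02.01. Scheduled 27%. Dorestad agreement on 13.02.02: RVC ≥ 60% → 12% available; preferential 12%. → 12%.
Sum: 46% + 46% + 29% + 12% = 133%.

133%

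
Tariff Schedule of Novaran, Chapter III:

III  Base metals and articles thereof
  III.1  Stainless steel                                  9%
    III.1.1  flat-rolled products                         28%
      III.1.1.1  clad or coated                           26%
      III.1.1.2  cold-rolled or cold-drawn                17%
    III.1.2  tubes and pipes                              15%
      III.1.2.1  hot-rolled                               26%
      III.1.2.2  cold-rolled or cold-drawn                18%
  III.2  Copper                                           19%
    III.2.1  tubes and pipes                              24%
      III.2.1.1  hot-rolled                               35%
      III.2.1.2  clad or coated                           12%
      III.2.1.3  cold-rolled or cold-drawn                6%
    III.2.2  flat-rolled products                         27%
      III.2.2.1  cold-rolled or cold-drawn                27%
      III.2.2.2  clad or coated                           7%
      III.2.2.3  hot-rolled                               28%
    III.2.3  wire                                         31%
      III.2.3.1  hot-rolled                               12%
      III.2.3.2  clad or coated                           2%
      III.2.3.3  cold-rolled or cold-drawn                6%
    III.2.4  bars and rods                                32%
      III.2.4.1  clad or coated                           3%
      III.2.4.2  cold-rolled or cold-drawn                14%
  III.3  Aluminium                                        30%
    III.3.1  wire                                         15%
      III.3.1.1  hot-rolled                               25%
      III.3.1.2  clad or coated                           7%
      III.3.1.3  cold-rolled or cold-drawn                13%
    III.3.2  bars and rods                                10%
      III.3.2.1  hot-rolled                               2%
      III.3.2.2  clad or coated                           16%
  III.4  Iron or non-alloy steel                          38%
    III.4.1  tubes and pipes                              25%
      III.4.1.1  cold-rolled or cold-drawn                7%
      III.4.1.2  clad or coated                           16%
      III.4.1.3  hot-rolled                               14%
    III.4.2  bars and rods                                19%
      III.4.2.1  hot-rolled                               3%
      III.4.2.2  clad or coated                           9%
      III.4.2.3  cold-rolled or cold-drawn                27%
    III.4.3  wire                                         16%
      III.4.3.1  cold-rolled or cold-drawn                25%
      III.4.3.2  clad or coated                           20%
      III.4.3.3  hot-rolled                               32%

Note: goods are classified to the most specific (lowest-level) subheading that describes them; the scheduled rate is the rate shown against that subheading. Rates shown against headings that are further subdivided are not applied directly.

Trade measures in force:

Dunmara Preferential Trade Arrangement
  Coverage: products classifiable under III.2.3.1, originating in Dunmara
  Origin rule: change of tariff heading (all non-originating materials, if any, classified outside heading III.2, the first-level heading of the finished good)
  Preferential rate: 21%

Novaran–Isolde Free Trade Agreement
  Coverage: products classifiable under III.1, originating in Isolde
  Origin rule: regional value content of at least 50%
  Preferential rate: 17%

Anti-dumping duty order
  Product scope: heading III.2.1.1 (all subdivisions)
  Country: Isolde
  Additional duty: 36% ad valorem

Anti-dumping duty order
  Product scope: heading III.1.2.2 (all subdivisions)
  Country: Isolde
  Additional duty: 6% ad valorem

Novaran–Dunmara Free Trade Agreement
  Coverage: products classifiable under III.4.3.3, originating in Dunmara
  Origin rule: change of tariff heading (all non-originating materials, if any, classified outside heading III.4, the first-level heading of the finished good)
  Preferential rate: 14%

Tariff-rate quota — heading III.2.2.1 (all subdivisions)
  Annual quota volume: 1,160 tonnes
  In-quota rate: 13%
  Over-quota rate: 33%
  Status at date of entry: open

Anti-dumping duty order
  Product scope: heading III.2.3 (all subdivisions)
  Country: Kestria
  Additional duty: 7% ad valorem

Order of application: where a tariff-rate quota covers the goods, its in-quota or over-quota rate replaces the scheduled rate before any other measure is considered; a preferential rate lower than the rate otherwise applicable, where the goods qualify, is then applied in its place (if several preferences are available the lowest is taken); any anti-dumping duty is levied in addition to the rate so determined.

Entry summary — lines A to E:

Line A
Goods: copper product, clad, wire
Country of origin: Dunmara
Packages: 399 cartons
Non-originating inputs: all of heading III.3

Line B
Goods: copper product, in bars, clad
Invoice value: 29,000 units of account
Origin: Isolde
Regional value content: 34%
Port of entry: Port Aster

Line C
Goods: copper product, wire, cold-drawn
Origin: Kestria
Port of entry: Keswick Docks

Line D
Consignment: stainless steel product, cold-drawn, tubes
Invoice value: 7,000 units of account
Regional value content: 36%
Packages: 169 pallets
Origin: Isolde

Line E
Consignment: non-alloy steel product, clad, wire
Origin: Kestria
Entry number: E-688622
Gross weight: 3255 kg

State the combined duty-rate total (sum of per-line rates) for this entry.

Line A: copper → III.2; wire → III.2.3; clad → III.2.3.2. Scheduled 2%. Dunmara agreement on III.2.3.1: III.2.3.2 not covered; Dunmara agreement on III.4.3.3: III.2.3.2 not covered. → 2%.
Line B: copper → III.2; in bars → III.2.4; clad → III.2.4.1. Scheduled 3%. Isolde agreement on III.1: III.2.4.1 not covered. → 3%.
Line C: copper → III.2; wire → III.2.3; cold-drawn → III.2.3.3. Scheduled 6%. anti-dumping (Kestria, III.2.3): +7%; total 6% + 7% = 13%. → 13%.
Line D: stainless steel → III.1; tubes → III.1.2; cold-drawn → III.1.2.2. Scheduled 18%. Isolde agreement on III.1: RVC < 50%; anti-dumping (Isolde, III.1.2.2): +6%; total 18% + 6% = 24%. → 24%.
Line E: non-alloy steel → III.4; wire → III.4.3; clad → III.4.3.2. Scheduled 20%. No special measure applies. → 20%.
Sum: 2% + 3% + 13% + 24% + 20% = 62%.

62%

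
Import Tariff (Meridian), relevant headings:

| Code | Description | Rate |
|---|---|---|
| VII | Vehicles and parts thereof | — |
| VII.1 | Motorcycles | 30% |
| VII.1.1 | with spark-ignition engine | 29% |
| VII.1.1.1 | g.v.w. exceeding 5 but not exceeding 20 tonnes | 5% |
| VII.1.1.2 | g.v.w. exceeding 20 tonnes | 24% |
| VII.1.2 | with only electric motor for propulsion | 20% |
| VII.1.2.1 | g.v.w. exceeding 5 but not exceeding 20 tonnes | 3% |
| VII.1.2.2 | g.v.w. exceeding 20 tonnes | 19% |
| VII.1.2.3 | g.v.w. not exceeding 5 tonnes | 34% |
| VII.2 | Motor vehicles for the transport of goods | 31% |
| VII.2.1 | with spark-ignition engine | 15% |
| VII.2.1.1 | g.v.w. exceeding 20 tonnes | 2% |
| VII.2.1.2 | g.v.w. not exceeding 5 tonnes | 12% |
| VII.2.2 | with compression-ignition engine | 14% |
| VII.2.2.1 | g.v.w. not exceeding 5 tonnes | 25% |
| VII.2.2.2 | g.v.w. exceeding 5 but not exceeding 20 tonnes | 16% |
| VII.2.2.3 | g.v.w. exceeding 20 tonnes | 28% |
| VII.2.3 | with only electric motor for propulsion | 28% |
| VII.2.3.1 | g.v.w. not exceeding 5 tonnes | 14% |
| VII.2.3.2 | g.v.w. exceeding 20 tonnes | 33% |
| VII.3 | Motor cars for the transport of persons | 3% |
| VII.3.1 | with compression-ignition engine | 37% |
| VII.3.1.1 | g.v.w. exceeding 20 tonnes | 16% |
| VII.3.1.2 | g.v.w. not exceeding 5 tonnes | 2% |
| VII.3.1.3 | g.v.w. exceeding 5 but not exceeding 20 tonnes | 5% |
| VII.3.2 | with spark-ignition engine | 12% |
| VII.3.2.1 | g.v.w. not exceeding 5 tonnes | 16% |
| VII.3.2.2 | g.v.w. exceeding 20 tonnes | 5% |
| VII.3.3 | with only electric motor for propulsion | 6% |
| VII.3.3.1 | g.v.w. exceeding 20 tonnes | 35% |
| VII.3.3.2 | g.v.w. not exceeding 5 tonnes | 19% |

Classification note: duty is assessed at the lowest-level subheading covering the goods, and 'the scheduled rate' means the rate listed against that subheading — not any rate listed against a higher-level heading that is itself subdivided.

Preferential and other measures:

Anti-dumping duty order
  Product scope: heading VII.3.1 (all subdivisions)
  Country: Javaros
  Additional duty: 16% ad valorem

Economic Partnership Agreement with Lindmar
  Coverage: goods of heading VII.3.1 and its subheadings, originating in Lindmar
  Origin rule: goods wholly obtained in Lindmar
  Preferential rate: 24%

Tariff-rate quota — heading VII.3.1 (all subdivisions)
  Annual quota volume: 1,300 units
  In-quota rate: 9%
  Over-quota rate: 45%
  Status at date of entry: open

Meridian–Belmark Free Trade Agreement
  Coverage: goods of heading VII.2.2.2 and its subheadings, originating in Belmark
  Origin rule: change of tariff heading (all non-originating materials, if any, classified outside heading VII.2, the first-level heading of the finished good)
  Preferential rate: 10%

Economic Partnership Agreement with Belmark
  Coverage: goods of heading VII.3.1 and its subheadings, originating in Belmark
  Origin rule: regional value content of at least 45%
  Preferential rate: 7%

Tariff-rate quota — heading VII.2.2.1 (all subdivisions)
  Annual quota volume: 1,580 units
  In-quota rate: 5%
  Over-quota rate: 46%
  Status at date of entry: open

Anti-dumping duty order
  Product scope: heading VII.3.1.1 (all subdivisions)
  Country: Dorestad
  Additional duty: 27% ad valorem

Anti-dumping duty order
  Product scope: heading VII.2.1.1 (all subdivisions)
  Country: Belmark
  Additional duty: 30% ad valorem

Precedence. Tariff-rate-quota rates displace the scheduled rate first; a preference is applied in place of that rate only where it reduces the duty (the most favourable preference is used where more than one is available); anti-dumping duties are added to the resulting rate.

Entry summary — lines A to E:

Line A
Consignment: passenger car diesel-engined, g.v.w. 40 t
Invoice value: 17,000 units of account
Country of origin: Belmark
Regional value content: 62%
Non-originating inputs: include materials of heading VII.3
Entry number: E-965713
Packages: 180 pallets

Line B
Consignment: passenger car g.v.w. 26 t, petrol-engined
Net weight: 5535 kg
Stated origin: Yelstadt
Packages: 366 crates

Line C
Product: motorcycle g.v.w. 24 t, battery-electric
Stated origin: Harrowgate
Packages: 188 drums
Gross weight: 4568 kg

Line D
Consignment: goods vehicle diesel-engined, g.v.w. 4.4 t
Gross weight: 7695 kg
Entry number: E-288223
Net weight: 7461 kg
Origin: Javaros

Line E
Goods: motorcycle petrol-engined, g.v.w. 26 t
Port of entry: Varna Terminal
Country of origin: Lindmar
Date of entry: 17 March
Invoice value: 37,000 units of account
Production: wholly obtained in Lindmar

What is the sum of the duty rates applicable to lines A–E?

60%

Line A: passenger car → VII.3; diesel-engined → VII.3.1; g.v.w. 40 t → VII.3.1.1. Scheduled 16%. quota on VII.3.1 open → in-quota 9%; Belmark agreement on VII.2.2.2: VII.3.1.1 not covered; Belmark agreement on VII.3.1: RVC ≥ 45% → 7% available; preferential 7%. → 7%.
Line B: passenger car → VII.3; petrol-engined → VII.3.2; g.v.w. 26 t → VII.3.2.2. Scheduled 5%. No special measure applies. → 5%.
Line C: motorcycle → VII.1; battery-electric → VII.1.2; g.v.w. 24 t → VII.1.2.2. Scheduled 19%. No special measure applies. → 19%.
Line D: goods vehicle → VII.2; diesel-engined → VII.2.2; g.v.w. 4.4 t → VII.2.2.1. Scheduled 25%. quota on VII.2.2.1 open → in-quota 5%. → 5%.
Line E: motorcycle → VII.1; petrol-engined → VII.1.1; g.v.w. 26 t → VII.1.1.2. Scheduled 24%. Lindmar agreement on VII.3.1: VII.1.1.2 not covered. → 24%.
Sum: 7% + 5% + 19% + 5% + 24% = 60%.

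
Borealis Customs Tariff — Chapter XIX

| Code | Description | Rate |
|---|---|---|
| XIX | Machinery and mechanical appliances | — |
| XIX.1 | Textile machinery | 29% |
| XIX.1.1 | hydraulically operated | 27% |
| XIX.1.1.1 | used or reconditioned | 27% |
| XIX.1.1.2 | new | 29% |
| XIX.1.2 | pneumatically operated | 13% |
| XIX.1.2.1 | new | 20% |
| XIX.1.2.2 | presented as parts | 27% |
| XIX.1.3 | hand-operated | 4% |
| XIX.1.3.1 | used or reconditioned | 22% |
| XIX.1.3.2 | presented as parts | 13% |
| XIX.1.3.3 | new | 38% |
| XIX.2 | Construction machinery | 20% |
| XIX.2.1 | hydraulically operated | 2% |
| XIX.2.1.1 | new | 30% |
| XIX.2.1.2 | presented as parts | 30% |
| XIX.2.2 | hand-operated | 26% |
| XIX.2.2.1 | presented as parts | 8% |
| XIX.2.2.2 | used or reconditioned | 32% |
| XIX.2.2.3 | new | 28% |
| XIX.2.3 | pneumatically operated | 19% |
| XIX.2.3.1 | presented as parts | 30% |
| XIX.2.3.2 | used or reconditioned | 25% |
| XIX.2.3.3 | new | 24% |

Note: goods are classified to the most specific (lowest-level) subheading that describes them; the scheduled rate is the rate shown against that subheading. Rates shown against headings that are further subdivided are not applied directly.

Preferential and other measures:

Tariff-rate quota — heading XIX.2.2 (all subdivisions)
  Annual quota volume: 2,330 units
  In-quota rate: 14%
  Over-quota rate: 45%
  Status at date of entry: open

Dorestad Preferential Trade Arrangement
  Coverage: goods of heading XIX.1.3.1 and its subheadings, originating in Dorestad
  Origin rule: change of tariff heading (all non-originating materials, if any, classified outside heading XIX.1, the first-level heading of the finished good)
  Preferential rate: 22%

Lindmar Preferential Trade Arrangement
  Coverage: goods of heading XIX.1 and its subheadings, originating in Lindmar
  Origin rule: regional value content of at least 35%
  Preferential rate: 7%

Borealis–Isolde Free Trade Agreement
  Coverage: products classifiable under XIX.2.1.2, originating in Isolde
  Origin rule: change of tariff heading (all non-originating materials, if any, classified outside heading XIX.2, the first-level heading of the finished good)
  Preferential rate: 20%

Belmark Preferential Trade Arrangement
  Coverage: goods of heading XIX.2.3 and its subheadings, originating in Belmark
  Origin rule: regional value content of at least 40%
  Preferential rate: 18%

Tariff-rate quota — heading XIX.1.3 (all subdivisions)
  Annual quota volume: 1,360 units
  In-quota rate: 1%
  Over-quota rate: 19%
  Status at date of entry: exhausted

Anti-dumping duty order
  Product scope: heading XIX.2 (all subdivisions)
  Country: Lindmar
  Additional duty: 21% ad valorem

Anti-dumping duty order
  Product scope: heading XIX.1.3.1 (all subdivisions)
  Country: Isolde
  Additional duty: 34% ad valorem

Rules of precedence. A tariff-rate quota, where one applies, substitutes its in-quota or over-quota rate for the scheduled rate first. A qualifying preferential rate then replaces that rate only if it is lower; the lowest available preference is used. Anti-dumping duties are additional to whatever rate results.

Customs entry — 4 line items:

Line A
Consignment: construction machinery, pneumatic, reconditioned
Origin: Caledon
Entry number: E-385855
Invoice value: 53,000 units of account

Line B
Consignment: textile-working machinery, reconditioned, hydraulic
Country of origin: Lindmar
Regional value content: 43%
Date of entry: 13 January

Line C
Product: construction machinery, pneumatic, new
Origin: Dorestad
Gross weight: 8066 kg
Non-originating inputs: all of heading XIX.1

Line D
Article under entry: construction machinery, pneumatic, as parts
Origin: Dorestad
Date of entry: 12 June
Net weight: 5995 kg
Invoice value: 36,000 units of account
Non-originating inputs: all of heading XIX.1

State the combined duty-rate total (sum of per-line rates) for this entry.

86%

Line A: construction → XIX.2; pneumatic → XIX.2.3; reconditioned → XIX.2.3.2. Scheduled 25%. No special measure applies. → 25%.
Line B: textile-working → XIX.1; hydraulic → XIX.1.1; reconditioned → XIX.1.1.1. Scheduled 27%. Lindmar agreement on XIX.1: RVC ≥ 35% → 7% available; preferential 7%. → 7%.
Line C: construction → XIX.2; pneumatic → XIX.2.3; new → XIX.2.3.3. Scheduled 24%. Dorestad agreement on XIX.1.3.1: XIX.2.3.3 not covered. → 24%.
Line D: construction → XIX.2; pneumatic → XIX.2.3; as parts → XIX.2.3.1. Scheduled 30%. Dorestad agreement on XIX.1.3.1: XIX.2.3.1 not covered. → 30%.
Sum: 25% + 7% + 24% + 30% = 86%.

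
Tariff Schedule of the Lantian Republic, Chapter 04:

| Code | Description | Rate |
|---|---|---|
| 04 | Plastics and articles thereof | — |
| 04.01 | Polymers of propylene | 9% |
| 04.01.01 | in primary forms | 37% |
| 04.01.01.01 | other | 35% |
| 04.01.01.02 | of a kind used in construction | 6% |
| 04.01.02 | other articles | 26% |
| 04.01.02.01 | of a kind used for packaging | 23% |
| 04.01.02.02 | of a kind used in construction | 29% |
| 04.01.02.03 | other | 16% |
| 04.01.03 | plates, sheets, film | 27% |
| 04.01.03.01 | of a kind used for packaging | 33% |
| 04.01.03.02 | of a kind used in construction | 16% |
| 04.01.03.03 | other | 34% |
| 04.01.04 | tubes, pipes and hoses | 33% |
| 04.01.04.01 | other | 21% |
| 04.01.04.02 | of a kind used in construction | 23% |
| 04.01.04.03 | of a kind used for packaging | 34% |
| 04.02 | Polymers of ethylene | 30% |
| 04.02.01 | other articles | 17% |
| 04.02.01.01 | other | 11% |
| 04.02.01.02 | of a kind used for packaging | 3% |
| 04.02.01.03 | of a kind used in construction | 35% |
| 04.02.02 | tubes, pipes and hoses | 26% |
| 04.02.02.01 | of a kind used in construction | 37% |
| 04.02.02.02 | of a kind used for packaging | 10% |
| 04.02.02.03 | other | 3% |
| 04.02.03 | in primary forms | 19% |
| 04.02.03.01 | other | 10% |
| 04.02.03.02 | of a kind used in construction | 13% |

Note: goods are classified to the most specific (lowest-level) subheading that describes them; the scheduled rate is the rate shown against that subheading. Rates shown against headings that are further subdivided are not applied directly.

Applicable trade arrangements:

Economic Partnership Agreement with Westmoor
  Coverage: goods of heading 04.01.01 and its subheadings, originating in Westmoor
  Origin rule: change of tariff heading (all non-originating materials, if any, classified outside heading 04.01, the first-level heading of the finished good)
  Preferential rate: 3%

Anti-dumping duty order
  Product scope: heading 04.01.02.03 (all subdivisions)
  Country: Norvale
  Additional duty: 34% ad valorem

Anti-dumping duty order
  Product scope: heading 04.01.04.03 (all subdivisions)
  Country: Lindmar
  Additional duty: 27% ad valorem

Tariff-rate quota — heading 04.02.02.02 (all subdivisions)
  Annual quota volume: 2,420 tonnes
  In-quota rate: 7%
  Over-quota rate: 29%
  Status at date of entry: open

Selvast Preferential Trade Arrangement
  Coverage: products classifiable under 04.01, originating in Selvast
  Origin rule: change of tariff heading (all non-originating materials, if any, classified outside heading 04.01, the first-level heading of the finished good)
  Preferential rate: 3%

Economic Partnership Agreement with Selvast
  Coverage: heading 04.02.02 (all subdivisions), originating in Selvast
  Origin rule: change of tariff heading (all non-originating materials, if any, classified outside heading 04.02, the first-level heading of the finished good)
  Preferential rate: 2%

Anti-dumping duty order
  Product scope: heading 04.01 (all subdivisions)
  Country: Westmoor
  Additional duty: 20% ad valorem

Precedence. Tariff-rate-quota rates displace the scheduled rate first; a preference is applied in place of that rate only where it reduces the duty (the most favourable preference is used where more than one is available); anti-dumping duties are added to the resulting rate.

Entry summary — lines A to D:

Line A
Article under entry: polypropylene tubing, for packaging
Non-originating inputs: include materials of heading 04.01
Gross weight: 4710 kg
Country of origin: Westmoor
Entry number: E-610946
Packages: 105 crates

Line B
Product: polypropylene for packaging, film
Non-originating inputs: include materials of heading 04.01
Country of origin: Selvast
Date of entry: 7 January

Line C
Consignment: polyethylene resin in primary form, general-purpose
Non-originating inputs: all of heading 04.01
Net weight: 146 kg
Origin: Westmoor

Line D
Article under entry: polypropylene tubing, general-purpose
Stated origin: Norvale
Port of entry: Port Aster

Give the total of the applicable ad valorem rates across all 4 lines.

118%

Line A: polypropylene → 04.01; tubing → 04.01.04; for packaging → 04.01.04.03. Scheduled 34%. Westmoor agreement on 04.01.01: 04.01.04.03 not covered; anti-dumping (Westmoor, 04.01): +20%; total 34% + 20% = 54%. → 54%.
Line B: polypropylene → 04.01; film → 04.01.03; for packaging → 04.01.03.01. Scheduled 33%. Selvast agreement on 04.01: CTH not met; Selvast agreement on 04.02.02: 04.01.03.01 not covered. → 33%.
Line C: polyethylene → 04.02; resin in primary form → 04.02.03; general-purpose → 04.02.03.01. Scheduled 10%. Westmoor agreement on 04.01.01: 04.02.03.01 not covered. → 10%.
Line D: polypropylene → 04.01; tubing → 04.01.04; general-purpose → 04.01.04.01. Scheduled 21%. No special measure applies. → 21%.
Sum: 54% + 33% + 10% + 21% = 118%.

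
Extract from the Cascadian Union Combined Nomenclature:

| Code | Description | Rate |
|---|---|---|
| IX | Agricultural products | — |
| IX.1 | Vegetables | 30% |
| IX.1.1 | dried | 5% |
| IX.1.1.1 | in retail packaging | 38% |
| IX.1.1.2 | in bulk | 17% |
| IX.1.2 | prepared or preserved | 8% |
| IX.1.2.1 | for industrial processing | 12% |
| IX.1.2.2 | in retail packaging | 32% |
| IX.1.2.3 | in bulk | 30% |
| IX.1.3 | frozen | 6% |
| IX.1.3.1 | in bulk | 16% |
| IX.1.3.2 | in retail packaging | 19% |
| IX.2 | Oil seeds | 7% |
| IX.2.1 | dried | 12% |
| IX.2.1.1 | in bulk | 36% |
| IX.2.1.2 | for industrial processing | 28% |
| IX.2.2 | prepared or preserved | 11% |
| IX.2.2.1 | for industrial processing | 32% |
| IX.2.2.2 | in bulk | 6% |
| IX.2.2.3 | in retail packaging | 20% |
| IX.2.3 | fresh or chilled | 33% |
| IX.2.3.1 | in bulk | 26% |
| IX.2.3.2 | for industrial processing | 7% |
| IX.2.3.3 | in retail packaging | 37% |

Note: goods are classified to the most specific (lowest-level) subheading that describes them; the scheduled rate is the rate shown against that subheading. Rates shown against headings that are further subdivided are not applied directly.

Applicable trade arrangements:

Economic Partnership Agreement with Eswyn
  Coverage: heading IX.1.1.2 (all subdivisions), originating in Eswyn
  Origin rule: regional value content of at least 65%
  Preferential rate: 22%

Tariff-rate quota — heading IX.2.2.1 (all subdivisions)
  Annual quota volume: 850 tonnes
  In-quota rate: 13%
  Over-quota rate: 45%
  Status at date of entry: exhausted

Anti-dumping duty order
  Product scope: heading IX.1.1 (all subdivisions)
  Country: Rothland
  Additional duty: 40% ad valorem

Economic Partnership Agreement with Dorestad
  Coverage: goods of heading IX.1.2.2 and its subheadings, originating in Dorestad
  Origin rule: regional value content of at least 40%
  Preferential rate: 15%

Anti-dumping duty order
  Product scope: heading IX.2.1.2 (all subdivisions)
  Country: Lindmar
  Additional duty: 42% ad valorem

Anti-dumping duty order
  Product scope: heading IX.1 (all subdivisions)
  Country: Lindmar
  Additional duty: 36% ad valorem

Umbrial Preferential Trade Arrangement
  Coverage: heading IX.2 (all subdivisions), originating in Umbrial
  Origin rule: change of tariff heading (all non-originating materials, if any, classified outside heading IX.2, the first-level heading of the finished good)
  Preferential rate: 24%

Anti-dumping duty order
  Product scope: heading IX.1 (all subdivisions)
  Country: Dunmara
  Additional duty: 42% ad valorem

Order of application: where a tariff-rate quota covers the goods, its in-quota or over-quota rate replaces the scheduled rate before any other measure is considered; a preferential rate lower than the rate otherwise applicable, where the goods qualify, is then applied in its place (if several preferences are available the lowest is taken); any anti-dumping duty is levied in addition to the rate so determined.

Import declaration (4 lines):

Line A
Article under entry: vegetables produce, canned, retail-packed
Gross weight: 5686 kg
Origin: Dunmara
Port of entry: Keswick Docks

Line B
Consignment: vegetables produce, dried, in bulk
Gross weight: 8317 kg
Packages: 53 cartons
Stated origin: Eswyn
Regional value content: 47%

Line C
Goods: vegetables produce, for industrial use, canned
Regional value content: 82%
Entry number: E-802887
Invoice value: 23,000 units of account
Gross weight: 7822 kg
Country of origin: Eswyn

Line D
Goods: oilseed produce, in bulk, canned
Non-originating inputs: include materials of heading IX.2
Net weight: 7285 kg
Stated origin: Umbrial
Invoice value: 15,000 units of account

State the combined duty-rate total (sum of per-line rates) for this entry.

Line A: vegetables → IX.1; canned → IX.1.2; retail-packed → IX.1.2.2. Scheduled 32%. anti-dumping (Dunmara, IX.1): +42%; total 32% + 42% = 74%. → 74%.
Line B: vegetables → IX.1; dried → IX.1.1; in bulk → IX.1.1.2. Scheduled 17%. Eswyn agreement on IX.1.1.2: RVC < 65%. → 17%.
Line C: vegetables → IX.1; canned → IX.1.2; for industrial use → IX.1.2.1. Scheduled 12%. Eswyn agreement on IX.1.1.2: IX.1.2.1 not covered. → 12%.
Line D: oilseed → IX.2; canned → IX.2.2; in bulk → IX.2.2.2. Scheduled 6%. Umbrial agreement on IX.2: CTH not met. → 6%.
Sum: 74% + 17% + 12% + 6% = 109%.

109%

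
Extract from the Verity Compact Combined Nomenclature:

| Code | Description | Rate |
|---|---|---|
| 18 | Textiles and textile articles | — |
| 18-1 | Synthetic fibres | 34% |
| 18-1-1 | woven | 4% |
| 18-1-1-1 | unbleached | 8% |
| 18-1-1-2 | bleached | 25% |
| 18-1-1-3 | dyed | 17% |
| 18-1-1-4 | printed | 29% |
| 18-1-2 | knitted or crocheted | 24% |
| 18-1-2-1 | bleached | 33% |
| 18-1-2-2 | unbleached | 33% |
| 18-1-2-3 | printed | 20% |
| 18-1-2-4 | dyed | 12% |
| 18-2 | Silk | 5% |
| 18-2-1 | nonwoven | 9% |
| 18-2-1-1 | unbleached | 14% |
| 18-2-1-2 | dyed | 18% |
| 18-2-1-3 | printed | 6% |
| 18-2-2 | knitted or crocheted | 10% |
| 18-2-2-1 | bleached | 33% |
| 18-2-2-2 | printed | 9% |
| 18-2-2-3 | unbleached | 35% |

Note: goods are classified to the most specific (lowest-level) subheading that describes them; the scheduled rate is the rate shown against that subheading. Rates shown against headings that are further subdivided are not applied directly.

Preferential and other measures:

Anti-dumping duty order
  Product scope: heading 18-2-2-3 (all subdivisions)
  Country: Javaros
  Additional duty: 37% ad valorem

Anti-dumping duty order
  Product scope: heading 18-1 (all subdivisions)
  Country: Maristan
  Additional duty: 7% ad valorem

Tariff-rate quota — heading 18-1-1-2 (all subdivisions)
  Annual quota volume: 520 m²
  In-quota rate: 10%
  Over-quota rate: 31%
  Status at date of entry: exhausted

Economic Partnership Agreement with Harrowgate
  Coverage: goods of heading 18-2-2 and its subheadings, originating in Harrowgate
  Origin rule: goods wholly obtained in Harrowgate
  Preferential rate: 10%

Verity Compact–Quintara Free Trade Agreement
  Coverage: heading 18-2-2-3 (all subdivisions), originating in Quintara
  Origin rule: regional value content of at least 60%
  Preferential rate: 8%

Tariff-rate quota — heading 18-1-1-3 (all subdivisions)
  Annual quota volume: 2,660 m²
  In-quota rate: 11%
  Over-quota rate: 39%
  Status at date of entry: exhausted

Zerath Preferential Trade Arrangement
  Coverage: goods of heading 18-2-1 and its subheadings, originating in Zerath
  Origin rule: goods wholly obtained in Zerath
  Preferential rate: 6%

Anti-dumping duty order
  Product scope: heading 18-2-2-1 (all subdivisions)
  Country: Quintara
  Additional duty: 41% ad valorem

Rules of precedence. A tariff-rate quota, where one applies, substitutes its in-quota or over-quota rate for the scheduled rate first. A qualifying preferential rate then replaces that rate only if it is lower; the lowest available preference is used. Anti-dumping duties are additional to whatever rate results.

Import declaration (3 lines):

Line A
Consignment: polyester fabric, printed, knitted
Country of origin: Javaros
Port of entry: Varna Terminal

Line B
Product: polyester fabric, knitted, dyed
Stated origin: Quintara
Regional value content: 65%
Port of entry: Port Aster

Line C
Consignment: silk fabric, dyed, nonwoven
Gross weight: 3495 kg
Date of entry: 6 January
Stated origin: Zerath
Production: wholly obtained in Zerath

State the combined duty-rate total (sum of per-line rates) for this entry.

38%

Line A: polyester → 18-1; knitted → 18-1-2; printed → 18-1-2-3. Scheduled 20%. No special measure applies. → 20%.
Line B: polyester → 18-1; knitted → 18-1-2; dyed → 18-1-2-4. Scheduled 12%. Quintara agreement on 18-2-2-3: 18-1-2-4 not covered. → 12%.
Line C: silk → 18-2; nonwoven → 18-2-1; dyed → 18-2-1-2. Scheduled 18%. Zerath agreement on 18-2-1: wholly obtained → 6% available; preferential 6%. → 6%.
Sum: 20% + 12% + 6% = 38%.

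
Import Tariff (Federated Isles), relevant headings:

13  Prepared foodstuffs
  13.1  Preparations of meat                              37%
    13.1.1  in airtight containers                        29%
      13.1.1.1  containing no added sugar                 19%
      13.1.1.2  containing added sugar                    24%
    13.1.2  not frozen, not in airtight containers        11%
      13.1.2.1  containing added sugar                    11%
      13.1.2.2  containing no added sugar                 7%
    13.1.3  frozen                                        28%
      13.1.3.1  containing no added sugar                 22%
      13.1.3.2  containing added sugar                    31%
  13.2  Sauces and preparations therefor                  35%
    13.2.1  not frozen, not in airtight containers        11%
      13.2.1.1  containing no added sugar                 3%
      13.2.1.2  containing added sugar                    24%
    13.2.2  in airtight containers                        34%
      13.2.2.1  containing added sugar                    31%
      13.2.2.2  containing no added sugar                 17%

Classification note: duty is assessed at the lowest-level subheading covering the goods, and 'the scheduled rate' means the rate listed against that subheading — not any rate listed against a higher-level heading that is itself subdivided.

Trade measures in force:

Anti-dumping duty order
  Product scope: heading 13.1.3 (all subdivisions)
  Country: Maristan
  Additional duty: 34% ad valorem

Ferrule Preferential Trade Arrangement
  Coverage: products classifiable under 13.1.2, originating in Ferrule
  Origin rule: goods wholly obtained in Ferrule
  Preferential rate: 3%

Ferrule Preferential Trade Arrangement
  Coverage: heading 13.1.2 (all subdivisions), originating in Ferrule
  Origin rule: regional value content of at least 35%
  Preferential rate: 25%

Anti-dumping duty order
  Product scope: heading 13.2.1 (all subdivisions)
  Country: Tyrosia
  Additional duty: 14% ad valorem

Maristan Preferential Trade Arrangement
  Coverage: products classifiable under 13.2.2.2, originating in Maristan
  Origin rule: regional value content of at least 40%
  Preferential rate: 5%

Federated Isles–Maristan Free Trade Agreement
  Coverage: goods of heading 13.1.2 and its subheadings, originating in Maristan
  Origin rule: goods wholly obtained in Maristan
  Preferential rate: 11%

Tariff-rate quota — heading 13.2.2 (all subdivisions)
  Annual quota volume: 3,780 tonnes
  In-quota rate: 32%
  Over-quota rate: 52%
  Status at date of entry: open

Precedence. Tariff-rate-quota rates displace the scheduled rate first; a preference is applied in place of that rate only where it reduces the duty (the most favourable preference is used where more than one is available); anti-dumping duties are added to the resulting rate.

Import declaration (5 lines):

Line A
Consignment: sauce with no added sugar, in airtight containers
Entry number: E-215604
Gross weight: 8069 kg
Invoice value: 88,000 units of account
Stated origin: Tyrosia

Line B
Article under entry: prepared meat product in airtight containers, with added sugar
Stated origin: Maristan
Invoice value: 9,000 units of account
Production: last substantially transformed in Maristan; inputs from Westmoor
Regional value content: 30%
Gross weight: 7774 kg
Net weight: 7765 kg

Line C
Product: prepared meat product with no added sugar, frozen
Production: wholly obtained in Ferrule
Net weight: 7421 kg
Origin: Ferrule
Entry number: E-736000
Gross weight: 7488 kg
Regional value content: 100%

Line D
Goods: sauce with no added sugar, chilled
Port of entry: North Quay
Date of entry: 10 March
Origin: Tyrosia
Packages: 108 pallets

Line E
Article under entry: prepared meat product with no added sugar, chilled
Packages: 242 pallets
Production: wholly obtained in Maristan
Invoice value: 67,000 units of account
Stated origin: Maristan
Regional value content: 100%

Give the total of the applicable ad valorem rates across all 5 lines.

102%

Line A: sauce → 13.2; in airtight containers → 13.2.2; with no added sugar → 13.2.2.2. Scheduled 17%. quota on 13.2.2 open → in-quota 32%. → 32%.
Line B: prepared meat product → 13.1; in airtight containers → 13.1.1; with added sugar → 13.1.1.2. Scheduled 24%. Maristan agreement on 13.2.2.2: 13.1.1.2 not covered; Maristan agreement on 13.1.2: 13.1.1.2 not covered. → 24%.
Line C: prepared meat product → 13.1; frozen → 13.1.3; with no added sugar → 13.1.3.1. Scheduled 22%. Ferrule agreement on 13.1.2: 13.1.3.1 not covered; Ferrule agreement on 13.1.2: 13.1.3.1 not covered. → 22%.
Line D: sauce → 13.2; chilled → 13.2.1; with no added sugar → 13.2.1.1. Scheduled 3%. anti-dumping (Tyrosia, 13.2.1): +14%; total 3% + 14% = 17%. → 17%.
Line E: prepared meat product → 13.1; chilled → 13.1.2; with no added sugar → 13.1.2.2. Scheduled 7%. Maristan agreement on 13.2.2.2: 13.1.2.2 not covered; Maristan agreement on 13.1.2: wholly obtained → 11% available; preference 11% not lower than 7% → no reduction. → 7%.
Sum: 32% + 24% + 22% + 17% + 7% = 102%.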